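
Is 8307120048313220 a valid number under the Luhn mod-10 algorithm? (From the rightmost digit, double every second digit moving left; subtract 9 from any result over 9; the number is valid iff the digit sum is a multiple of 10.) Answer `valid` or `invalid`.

From the right, keep odd positions and double even positions (subtract 9 from any doubled value over 9):
  doubled (positions 2,4,...): 4 6 6 8 0 2 0 7 → sum 33
  kept (positions 1,3,...): 0 2 1 8 0 2 7 3 → sum 23
Total = 56.
56 mod 10 = 6, so the number is invalid.

invalid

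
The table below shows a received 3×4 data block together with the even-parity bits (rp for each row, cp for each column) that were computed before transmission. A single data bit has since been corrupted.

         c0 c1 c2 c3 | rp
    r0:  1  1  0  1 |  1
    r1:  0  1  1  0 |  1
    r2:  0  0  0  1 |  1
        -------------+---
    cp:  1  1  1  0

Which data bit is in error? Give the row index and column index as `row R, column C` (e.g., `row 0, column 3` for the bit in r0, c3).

Recompute each row's even parity and compare to rp:
  r0: data parity 1, sent rp 1 → ok
  r1: data parity 0, sent rp 1 → mismatch
  r2: data parity 1, sent rp 1 → ok
Recompute each column's even parity and compare to cp:
  c0: data parity 1, sent cp 1 → ok
  c1: data parity 0, sent cp 1 → mismatch
  c2: data parity 1, sent cp 1 → ok
  c3: data parity 0, sent cp 0 → ok
Exactly one row (r1) and one column (c1) fail → the flipped bit is at their intersection.

row 1, column 1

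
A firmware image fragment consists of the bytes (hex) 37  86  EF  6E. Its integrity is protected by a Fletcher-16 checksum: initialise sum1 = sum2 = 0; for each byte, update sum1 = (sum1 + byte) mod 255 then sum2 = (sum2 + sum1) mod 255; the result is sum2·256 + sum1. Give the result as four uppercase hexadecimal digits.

BE1C

Running sums (mod 255):
  after byte 0 (37): sum1=55, sum2=55
  after byte 1 (86): sum1=189, sum2=244
  after byte 2 (EF): sum1=173, sum2=162
  after byte 3 (6E): sum1=28, sum2=190
Checksum = sum2·256 + sum1 = 190·256 + 28 = 48668 = 0xBE1C.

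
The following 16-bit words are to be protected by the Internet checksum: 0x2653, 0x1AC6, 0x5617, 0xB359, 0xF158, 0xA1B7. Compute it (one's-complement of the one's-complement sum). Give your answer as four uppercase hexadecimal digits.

2265

One's-complement addition (fold any carry out of bit 15 back into bit 0):
  0x2653 + 0x1AC6 = 0x04119
  0x4119 + 0x5617 = 0x09730
  0x9730 + 0xB359 = 0x14A89 → wrap carry → 0x4A8A
  0x4A8A + 0xF158 = 0x13BE2 → wrap carry → 0x3BE3
  0x3BE3 + 0xA1B7 = 0x0DD9A
One's-complement sum = 0xDD9A.
Checksum = ~0xDD9A & 0xFFFF = 0x2265.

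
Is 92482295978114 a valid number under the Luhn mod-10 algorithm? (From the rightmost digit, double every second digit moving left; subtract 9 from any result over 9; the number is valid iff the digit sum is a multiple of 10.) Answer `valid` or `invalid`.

From the right, keep odd positions and double even positions (subtract 9 from any doubled value over 9):
  doubled (positions 2,4,...): 2 7 9 9 4 8 9 → sum 48
  kept (positions 1,3,...): 4 1 7 5 2 8 2 → sum 29
Total = 77.
77 mod 10 = 7, so the number is invalid.

invalid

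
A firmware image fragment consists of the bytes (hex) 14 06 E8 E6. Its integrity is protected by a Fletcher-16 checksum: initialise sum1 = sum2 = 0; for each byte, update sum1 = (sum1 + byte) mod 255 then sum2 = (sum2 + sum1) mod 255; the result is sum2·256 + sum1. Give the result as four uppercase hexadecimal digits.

Running sums (mod 255):
  after byte 0 (14): sum1=20, sum2=20
  after byte 1 (06): sum1=26, sum2=46
  after byte 2 (E8): sum1=3, sum2=49
  after byte 3 (E6): sum1=233, sum2=27
Checksum = sum2·256 + sum1 = 27·256 + 233 = 7145 = 0x1BE9.

1BE9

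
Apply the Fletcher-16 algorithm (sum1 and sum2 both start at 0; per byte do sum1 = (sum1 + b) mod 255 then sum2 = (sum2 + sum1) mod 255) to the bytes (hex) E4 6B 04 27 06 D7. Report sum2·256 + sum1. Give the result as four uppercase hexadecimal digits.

Running sums (mod 255):
  after byte 0 (E4): sum1=228, sum2=228
  after byte 1 (6B): sum1=80, sum2=53
  after byte 2 (04): sum1=84, sum2=137
  after byte 3 (27): sum1=123, sum2=5
  after byte 4 (06): sum1=129, sum2=134
  after byte 5 (D7): sum1=89, sum2=223
Checksum = sum2·256 + sum1 = 223·256 + 89 = 57177 = 0xDF59.

DF59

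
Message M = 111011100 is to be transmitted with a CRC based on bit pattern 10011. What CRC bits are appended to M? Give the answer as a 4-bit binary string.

Append 4 zeros: 1110111000000. Divide by 10011 (XOR where the leading bit is 1):
  pos 0: 11101 XOR 10011 = 01110
  pos 1: 11101 XOR 10011 = 01110
  pos 2: 11101 XOR 10011 = 01110
  pos 3: 11100 XOR 10011 = 01111
  pos 4: 11110 XOR 10011 = 01101
  pos 5: 11010 XOR 10011 = 01001
  pos 6: 10010 XOR 10011 = 00001
Remainder (last 4 bits) = 0100. This is the CRC / FCS.

0100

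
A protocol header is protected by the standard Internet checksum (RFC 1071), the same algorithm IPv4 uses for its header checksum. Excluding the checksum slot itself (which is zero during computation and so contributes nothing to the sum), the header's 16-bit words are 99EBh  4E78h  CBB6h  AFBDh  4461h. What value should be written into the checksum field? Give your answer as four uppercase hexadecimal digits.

One's-complement addition (fold any carry out of bit 15 back into bit 0):
  0x99EB + 0x4E78 = 0x0E863
  0xE863 + 0xCBB6 = 0x1B419 → wrap carry → 0xB41A
  0xB41A + 0xAFBD = 0x163D7 → wrap carry → 0x63D8
  0x63D8 + 0x4461 = 0x0A839
One's-complement sum = 0xA839.
Checksum = ~0xA839 & 0xFFFF = 0x57C6.

57C6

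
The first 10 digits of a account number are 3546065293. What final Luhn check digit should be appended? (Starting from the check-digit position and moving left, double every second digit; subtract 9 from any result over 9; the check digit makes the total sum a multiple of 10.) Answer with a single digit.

2

Partial digits right→left: 3 9 2 5 6 0 6 4 5 3
Double every second digit counting from the check-digit position (so the 1st, 3rd, 5th, ... of the partial from the right).
  doubled (with −9 where >9): 6 4 3 3 1 → sum 17
  kept as-is: 9 5 0 4 3 → sum 21
Total = 17 + 21 = 38.
Check digit = (10 − (38 mod 10)) mod 10 = 2.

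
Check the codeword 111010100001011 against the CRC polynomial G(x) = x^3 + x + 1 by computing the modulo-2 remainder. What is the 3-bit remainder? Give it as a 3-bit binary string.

Modulo-2 division of 111010100001011 by 1011:
  pos 0: 1110 XOR 1011 = 0101
  pos 1: 1011 XOR 1011 = 0000
  pos 6: 1000 XOR 1011 = 0011
  pos 8: 1101 XOR 1011 = 0110
  pos 9: 1100 XOR 1011 = 0111
  pos 10: 1111 XOR 1011 = 0100
  pos 11: 1001 XOR 1011 = 0010
Remainder = 010 (nonzero — an error is detected).

010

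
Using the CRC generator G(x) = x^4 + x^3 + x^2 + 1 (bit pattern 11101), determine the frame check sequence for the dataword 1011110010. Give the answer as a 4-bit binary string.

Append 4 zeros: 10111100100000. Divide by 11101 (XOR where the leading bit is 1):
  pos 0: 10111 XOR 11101 = 01010
  pos 1: 10101 XOR 11101 = 01000
  pos 2: 10000 XOR 11101 = 01101
  pos 3: 11010 XOR 11101 = 00111
  pos 5: 11110 XOR 11101 = 00011
  pos 8: 11000 XOR 11101 = 00101
Remainder (last 4 bits) = 1010. This is the CRC / FCS.

1010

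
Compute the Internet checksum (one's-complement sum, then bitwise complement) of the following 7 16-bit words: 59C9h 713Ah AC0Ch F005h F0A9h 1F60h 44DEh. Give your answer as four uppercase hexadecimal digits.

4401

One's-complement addition (fold any carry out of bit 15 back into bit 0):
  0x59C9 + 0x713A = 0x0CB03
  0xCB03 + 0xAC0C = 0x1770F → wrap carry → 0x7710
  0x7710 + 0xF005 = 0x16715 → wrap carry → 0x6716
  0x6716 + 0xF0A9 = 0x157BF → wrap carry → 0x57C0
  0x57C0 + 0x1F60 = 0x07720
  0x7720 + 0x44DE = 0x0BBFE
One's-complement sum = 0xBBFE.
Checksum = ~0xBBFE & 0xFFFF = 0x4401.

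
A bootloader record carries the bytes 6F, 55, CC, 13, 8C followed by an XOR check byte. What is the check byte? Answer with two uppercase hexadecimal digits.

69

XOR the bytes together:
  start with 0x6F
  0x6F ⊕ 0x55 = 0x3A
  0x3A ⊕ 0xCC = 0xF6
  0xF6 ⊕ 0x13 = 0xE5
  0xE5 ⊕ 0x8C = 0x69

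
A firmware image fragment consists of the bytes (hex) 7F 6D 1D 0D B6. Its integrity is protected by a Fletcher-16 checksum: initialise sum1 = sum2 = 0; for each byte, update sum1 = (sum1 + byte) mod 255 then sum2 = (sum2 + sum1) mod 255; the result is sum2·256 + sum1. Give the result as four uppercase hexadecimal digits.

Running sums (mod 255):
  after byte 0 (7F): sum1=127, sum2=127
  after byte 1 (6D): sum1=236, sum2=108
  after byte 2 (1D): sum1=10, sum2=118
  after byte 3 (0D): sum1=23, sum2=141
  after byte 4 (B6): sum1=205, sum2=91
Checksum = sum2·256 + sum1 = 91·256 + 205 = 23501 = 0x5BCD.

5BCD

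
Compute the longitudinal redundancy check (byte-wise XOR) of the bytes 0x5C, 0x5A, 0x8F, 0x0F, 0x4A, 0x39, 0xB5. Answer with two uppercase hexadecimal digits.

XOR the bytes together:
  start with 0x5C
  0x5C ⊕ 0x5A = 0x06
  0x06 ⊕ 0x8F = 0x89
  0x89 ⊕ 0x0F = 0x86
  0x86 ⊕ 0x4A = 0xCC
  0xCC ⊕ 0x39 = 0xF5
  0xF5 ⊕ 0xB5 = 0x40

40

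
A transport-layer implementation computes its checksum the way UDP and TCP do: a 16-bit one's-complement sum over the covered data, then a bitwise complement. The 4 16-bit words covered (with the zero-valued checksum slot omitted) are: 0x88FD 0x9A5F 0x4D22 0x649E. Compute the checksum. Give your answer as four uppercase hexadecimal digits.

2AE2

One's-complement addition (fold any carry out of bit 15 back into bit 0):
  0x88FD + 0x9A5F = 0x1235C → wrap carry → 0x235D
  0x235D + 0x4D22 = 0x0707F
  0x707F + 0x649E = 0x0D51D
One's-complement sum = 0xD51D.
Checksum = ~0xD51D & 0xFFFF = 0x2AE2.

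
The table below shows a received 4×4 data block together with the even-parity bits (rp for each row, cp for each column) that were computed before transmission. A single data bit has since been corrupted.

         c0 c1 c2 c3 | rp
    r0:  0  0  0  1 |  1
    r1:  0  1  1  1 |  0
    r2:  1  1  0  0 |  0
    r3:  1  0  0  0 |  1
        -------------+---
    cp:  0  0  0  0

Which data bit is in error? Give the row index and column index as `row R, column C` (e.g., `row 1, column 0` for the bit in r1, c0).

row 1, column 2

Recompute each row's even parity and compare to rp:
  r0: data parity 1, sent rp 1 → ok
  r1: data parity 1, sent rp 0 → mismatch
  r2: data parity 0, sent rp 0 → ok
  r3: data parity 1, sent rp 1 → ok
Recompute each column's even parity and compare to cp:
  c0: data parity 0, sent cp 0 → ok
  c1: data parity 0, sent cp 0 → ok
  c2: data parity 1, sent cp 0 → mismatch
  c3: data parity 0, sent cp 0 → ok
Exactly one row (r1) and one column (c2) fail → the flipped bit is at their intersection.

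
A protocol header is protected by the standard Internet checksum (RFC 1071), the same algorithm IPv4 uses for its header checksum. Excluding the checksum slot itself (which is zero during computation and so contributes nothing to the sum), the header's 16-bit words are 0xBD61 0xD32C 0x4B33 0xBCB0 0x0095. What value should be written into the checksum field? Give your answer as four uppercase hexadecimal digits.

One's-complement addition (fold any carry out of bit 15 back into bit 0):
  0xBD61 + 0xD32C = 0x1908D → wrap carry → 0x908E
  0x908E + 0x4B33 = 0x0DBC1
  0xDBC1 + 0xBCB0 = 0x19871 → wrap carry → 0x9872
  0x9872 + 0x0095 = 0x09907
One's-complement sum = 0x9907.
Checksum = ~0x9907 & 0xFFFF = 0x66F8.

66F8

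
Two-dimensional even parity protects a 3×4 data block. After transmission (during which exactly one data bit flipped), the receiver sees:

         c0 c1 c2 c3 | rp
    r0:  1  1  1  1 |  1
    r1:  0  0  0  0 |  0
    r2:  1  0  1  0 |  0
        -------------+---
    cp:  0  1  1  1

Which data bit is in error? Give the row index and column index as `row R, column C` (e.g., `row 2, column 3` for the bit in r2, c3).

Recompute each row's even parity and compare to rp:
  r0: data parity 0, sent rp 1 → mismatch
  r1: data parity 0, sent rp 0 → ok
  r2: data parity 0, sent rp 0 → ok
Recompute each column's even parity and compare to cp:
  c0: data parity 0, sent cp 0 → ok
  c1: data parity 1, sent cp 1 → ok
  c2: data parity 0, sent cp 1 → mismatch
  c3: data parity 1, sent cp 1 → ok
Exactly one row (r0) and one column (c2) fail → the flipped bit is at their intersection.

row 0, column 2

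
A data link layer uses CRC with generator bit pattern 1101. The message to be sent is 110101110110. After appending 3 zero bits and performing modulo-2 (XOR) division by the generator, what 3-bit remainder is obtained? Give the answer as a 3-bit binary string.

011

Append 3 zeros: 110101110110000. Divide by 1101 (XOR where the leading bit is 1):
  pos 0: 1101 XOR 1101 = 0000
  pos 5: 1110 XOR 1101 = 0011
  pos 7: 1111 XOR 1101 = 0010
  pos 9: 1000 XOR 1101 = 0101
  pos 10: 1010 XOR 1101 = 0111
  pos 11: 1110 XOR 1101 = 0011
Remainder (last 3 bits) = 011. This is the CRC / FCS.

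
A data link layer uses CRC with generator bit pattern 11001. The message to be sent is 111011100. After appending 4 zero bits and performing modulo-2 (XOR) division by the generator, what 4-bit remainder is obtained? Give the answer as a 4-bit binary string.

0010

Append 4 zeros: 1110111000000. Divide by 11001 (XOR where the leading bit is 1):
  pos 0: 11101 XOR 11001 = 00100
  pos 2: 10011 XOR 11001 = 01010
  pos 3: 10100 XOR 11001 = 01101
  pos 4: 11010 XOR 11001 = 00011
  pos 7: 11000 XOR 11001 = 00001
Remainder (last 4 bits) = 0010. This is the CRC / FCS.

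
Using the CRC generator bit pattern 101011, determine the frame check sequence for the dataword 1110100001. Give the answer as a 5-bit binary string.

01000

Append 5 zeros: 111010000100000. Divide by 101011 (XOR where the leading bit is 1):
  pos 0: 111010 XOR 101011 = 010001
  pos 1: 100010 XOR 101011 = 001001
  pos 3: 100100 XOR 101011 = 001111
  pos 5: 111110 XOR 101011 = 010101
  pos 6: 101010 XOR 101011 = 000001
Remainder (last 5 bits) = 01000. This is the CRC / FCS.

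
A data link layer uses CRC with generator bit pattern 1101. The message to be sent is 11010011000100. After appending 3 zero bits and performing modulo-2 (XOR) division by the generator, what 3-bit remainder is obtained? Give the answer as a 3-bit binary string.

Append 3 zeros: 11010011000100000. Divide by 1101 (XOR where the leading bit is 1):
  pos 0: 1101 XOR 1101 = 0000
  pos 6: 1100 XOR 1101 = 0001
  pos 9: 1010 XOR 1101 = 0111
  pos 10: 1110 XOR 1101 = 0011
  pos 12: 1100 XOR 1101 = 0001
Remainder (last 3 bits) = 010. This is the CRC / FCS.

010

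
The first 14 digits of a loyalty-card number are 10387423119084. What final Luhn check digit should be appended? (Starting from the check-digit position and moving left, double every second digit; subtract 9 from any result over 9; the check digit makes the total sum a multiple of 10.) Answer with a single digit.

Partial digits right→left: 4 8 0 9 1 1 3 2 4 7 8 3 0 1
Double every second digit counting from the check-digit position (so the 1st, 3rd, 5th, ... of the partial from the right).
  doubled (with −9 where >9): 8 0 2 6 8 7 0 → sum 31
  kept as-is: 8 9 1 2 7 3 1 → sum 31
Total = 31 + 31 = 62.
Check digit = (10 − (62 mod 10)) mod 10 = 8.

8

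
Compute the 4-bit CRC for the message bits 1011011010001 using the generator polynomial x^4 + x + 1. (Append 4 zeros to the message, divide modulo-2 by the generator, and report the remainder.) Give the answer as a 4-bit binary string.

Append 4 zeros: 10110110100010000. Divide by 10011 (XOR where the leading bit is 1):
  pos 0: 10110 XOR 10011 = 00101
  pos 2: 10111 XOR 10011 = 00100
  pos 4: 10001 XOR 10011 = 00010
  pos 7: 10000 XOR 10011 = 00011
  pos 10: 11100 XOR 10011 = 01111
  pos 11: 11110 XOR 10011 = 01101
  pos 12: 11010 XOR 10011 = 01001
Remainder (last 4 bits) = 1001. This is the CRC / FCS.

1001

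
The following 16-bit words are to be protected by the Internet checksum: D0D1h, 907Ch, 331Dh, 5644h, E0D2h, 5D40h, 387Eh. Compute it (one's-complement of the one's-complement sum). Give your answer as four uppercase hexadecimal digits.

One's-complement addition (fold any carry out of bit 15 back into bit 0):
  0xD0D1 + 0x907C = 0x1614D → wrap carry → 0x614E
  0x614E + 0x331D = 0x0946B
  0x946B + 0x5644 = 0x0EAAF
  0xEAAF + 0xE0D2 = 0x1CB81 → wrap carry → 0xCB82
  0xCB82 + 0x5D40 = 0x128C2 → wrap carry → 0x28C3
  0x28C3 + 0x387E = 0x06141
One's-complement sum = 0x6141.
Checksum = ~0x6141 & 0xFFFF = 0x9EBE.

9EBE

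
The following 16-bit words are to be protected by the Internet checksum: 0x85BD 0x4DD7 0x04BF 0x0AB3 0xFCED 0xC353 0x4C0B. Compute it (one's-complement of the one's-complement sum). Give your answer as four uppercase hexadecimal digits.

10AC

One's-complement addition (fold any carry out of bit 15 back into bit 0):
  0x85BD + 0x4DD7 = 0x0D394
  0xD394 + 0x04BF = 0x0D853
  0xD853 + 0x0AB3 = 0x0E306
  0xE306 + 0xFCED = 0x1DFF3 → wrap carry → 0xDFF4
  0xDFF4 + 0xC353 = 0x1A347 → wrap carry → 0xA348
  0xA348 + 0x4C0B = 0x0EF53
One's-complement sum = 0xEF53.
Checksum = ~0xEF53 & 0xFFFF = 0x10AC.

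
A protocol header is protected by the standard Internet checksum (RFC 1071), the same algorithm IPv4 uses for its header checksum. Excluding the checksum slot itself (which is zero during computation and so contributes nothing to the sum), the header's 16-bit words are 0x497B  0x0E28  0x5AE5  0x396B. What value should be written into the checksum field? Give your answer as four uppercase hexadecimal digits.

One's-complement addition (fold any carry out of bit 15 back into bit 0):
  0x497B + 0x0E28 = 0x057A3
  0x57A3 + 0x5AE5 = 0x0B288
  0xB288 + 0x396B = 0x0EBF3
One's-complement sum = 0xEBF3.
Checksum = ~0xEBF3 & 0xFFFF = 0x140C.

140C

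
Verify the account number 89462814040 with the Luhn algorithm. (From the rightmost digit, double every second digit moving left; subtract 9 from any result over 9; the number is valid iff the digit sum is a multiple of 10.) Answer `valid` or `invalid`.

valid

From the right, keep odd positions and double even positions (subtract 9 from any doubled value over 9):
  doubled (positions 2,4,...): 8 8 7 3 9 → sum 35
  kept (positions 1,3,...): 0 0 1 2 4 8 → sum 15
Total = 50.
50 mod 10 = 0, so the number is valid.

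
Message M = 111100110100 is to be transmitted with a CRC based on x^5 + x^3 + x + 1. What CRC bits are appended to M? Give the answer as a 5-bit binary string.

Append 5 zeros: 11110011010000000. Divide by 101011 (XOR where the leading bit is 1):
  pos 0: 111100 XOR 101011 = 010111
  pos 1: 101111 XOR 101011 = 000100
  pos 4: 100101 XOR 101011 = 001110
  pos 6: 111000 XOR 101011 = 010011
  pos 7: 100110 XOR 101011 = 001101
  pos 9: 110100 XOR 101011 = 011111
  pos 10: 111110 XOR 101011 = 010101
  pos 11: 101010 XOR 101011 = 000001
Remainder (last 5 bits) = 00001. This is the CRC / FCS.

00001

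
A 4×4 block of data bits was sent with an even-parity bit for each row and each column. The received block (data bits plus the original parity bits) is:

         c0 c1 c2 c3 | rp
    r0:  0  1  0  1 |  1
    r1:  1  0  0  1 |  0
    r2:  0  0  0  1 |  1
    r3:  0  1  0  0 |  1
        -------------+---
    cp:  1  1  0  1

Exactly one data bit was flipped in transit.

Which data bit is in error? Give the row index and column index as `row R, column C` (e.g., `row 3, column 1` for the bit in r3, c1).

Recompute each row's even parity and compare to rp:
  r0: data parity 0, sent rp 1 → mismatch
  r1: data parity 0, sent rp 0 → ok
  r2: data parity 1, sent rp 1 → ok
  r3: data parity 1, sent rp 1 → ok
Recompute each column's even parity and compare to cp:
  c0: data parity 1, sent cp 1 → ok
  c1: data parity 0, sent cp 1 → mismatch
  c2: data parity 0, sent cp 0 → ok
  c3: data parity 1, sent cp 1 → ok
Exactly one row (r0) and one column (c1) fail → the flipped bit is at their intersection.

row 0, column 1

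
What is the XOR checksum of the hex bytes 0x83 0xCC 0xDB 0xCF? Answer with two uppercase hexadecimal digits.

XOR the bytes together:
  start with 0x83
  0x83 ⊕ 0xCC = 0x4F
  0x4F ⊕ 0xDB = 0x94
  0x94 ⊕ 0xCF = 0x5B

5B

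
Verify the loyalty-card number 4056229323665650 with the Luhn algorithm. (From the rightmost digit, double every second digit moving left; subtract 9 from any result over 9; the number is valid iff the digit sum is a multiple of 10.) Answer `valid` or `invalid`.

From the right, keep odd positions and double even positions (subtract 9 from any doubled value over 9):
  doubled (positions 2,4,...): 1 1 3 4 9 4 1 8 → sum 31
  kept (positions 1,3,...): 0 6 6 3 3 2 6 0 → sum 26
Total = 57.
57 mod 10 = 7, so the number is invalid.

invalid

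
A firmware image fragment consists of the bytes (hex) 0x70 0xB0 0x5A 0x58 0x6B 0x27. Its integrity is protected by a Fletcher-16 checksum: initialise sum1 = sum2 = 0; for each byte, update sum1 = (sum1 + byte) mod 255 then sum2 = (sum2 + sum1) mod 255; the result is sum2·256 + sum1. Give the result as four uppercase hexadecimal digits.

Running sums (mod 255):
  after byte 0 (0x70): sum1=112, sum2=112
  after byte 1 (0xB0): sum1=33, sum2=145
  after byte 2 (0x5A): sum1=123, sum2=13
  after byte 3 (0x58): sum1=211, sum2=224
  after byte 4 (0x6B): sum1=63, sum2=32
  after byte 5 (0x27): sum1=102, sum2=134
Checksum = sum2·256 + sum1 = 134·256 + 102 = 34406 = 0x8666.

8666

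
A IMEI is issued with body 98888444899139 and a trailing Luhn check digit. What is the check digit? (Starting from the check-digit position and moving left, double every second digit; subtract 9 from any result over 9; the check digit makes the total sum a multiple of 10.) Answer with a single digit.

Partial digits right→left: 9 3 1 9 9 8 4 4 4 8 8 8 8 9
Double every second digit counting from the check-digit position (so the 1st, 3rd, 5th, ... of the partial from the right).
  doubled (with −9 where >9): 9 2 9 8 8 7 7 → sum 50
  kept as-is: 3 9 8 4 8 8 9 → sum 49
Total = 50 + 49 = 99.
Check digit = (10 − (99 mod 10)) mod 10 = 1.

1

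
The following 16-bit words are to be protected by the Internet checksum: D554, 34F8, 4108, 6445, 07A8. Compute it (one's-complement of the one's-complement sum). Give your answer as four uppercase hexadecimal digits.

48BD

One's-complement addition (fold any carry out of bit 15 back into bit 0):
  0xD554 + 0x34F8 = 0x10A4C → wrap carry → 0x0A4D
  0x0A4D + 0x4108 = 0x04B55
  0x4B55 + 0x6445 = 0x0AF9A
  0xAF9A + 0x07A8 = 0x0B742
One's-complement sum = 0xB742.
Checksum = ~0xB742 & 0xFFFF = 0x48BD.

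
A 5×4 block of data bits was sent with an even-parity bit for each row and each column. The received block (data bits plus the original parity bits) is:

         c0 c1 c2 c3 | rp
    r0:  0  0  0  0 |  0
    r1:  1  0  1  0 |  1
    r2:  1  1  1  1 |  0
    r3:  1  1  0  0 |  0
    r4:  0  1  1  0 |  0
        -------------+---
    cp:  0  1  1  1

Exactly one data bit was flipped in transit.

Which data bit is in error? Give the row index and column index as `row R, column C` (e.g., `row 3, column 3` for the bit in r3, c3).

Recompute each row's even parity and compare to rp:
  r0: data parity 0, sent rp 0 → ok
  r1: data parity 0, sent rp 1 → mismatch
  r2: data parity 0, sent rp 0 → ok
  r3: data parity 0, sent rp 0 → ok
  r4: data parity 0, sent rp 0 → ok
Recompute each column's even parity and compare to cp:
  c0: data parity 1, sent cp 0 → mismatch
  c1: data parity 1, sent cp 1 → ok
  c2: data parity 1, sent cp 1 → ok
  c3: data parity 1, sent cp 1 → ok
Exactly one row (r1) and one column (c0) fail → the flipped bit is at their intersection.

row 1, column 0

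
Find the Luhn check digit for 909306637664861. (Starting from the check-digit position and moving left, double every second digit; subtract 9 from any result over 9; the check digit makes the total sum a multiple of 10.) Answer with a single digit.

4

Partial digits right→left: 1 6 8 4 6 6 7 3 6 6 0 3 9 0 9
Double every second digit counting from the check-digit position (so the 1st, 3rd, 5th, ... of the partial from the right).
  doubled (with −9 where >9): 2 7 3 5 3 0 9 9 → sum 38
  kept as-is: 6 4 6 3 6 3 0 → sum 28
Total = 38 + 28 = 66.
Check digit = (10 − (66 mod 10)) mod 10 = 4.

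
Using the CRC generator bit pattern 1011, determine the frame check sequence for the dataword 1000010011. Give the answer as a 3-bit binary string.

Append 3 zeros: 1000010011000. Divide by 1011 (XOR where the leading bit is 1):
  pos 0: 1000 XOR 1011 = 0011
  pos 2: 1101 XOR 1011 = 0110
  pos 3: 1100 XOR 1011 = 0111
  pos 4: 1110 XOR 1011 = 0101
  pos 5: 1011 XOR 1011 = 0000
  pos 9: 1000 XOR 1011 = 0011
Remainder (last 3 bits) = 011. This is the CRC / FCS.

011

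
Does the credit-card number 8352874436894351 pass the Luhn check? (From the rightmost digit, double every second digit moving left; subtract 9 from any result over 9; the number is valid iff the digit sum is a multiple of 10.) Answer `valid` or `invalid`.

From the right, keep odd positions and double even positions (subtract 9 from any doubled value over 9):
  doubled (positions 2,4,...): 1 8 7 6 8 7 1 7 → sum 45
  kept (positions 1,3,...): 1 3 9 6 4 7 2 3 → sum 35
Total = 80.
80 mod 10 = 0, so the number is valid.

valid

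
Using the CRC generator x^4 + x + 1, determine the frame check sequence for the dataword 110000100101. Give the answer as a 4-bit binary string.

1101

Append 4 zeros: 1100001001010000. Divide by 10011 (XOR where the leading bit is 1):
  pos 0: 11000 XOR 10011 = 01011
  pos 1: 10110 XOR 10011 = 00101
  pos 3: 10110 XOR 10011 = 00101
  pos 5: 10101 XOR 10011 = 00110
  pos 7: 11001 XOR 10011 = 01010
  pos 8: 10100 XOR 10011 = 00111
  pos 10: 11100 XOR 10011 = 01111
  pos 11: 11110 XOR 10011 = 01101
Remainder (last 4 bits) = 1101. This is the CRC / FCS.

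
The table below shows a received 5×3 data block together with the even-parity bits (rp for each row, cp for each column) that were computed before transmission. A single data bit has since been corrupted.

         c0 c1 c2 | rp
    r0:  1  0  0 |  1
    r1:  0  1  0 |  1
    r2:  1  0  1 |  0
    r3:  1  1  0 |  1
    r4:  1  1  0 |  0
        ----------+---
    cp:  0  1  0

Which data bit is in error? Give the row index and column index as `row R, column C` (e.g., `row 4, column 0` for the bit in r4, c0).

Recompute each row's even parity and compare to rp:
  r0: data parity 1, sent rp 1 → ok
  r1: data parity 1, sent rp 1 → ok
  r2: data parity 0, sent rp 0 → ok
  r3: data parity 0, sent rp 1 → mismatch
  r4: data parity 0, sent rp 0 → ok
Recompute each column's even parity and compare to cp:
  c0: data parity 0, sent cp 0 → ok
  c1: data parity 1, sent cp 1 → ok
  c2: data parity 1, sent cp 0 → mismatch
Exactly one row (r3) and one column (c2) fail → the flipped bit is at their intersection.

row 3, column 2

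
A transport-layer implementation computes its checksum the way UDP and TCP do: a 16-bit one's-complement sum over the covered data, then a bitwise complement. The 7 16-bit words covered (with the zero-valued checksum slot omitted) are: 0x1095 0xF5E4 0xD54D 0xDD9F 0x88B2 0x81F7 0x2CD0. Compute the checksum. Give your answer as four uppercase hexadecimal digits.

One's-complement addition (fold any carry out of bit 15 back into bit 0):
  0x1095 + 0xF5E4 = 0x10679 → wrap carry → 0x067A
  0x067A + 0xD54D = 0x0DBC7
  0xDBC7 + 0xDD9F = 0x1B966 → wrap carry → 0xB967
  0xB967 + 0x88B2 = 0x14219 → wrap carry → 0x421A
  0x421A + 0x81F7 = 0x0C411
  0xC411 + 0x2CD0 = 0x0F0E1
One's-complement sum = 0xF0E1.
Checksum = ~0xF0E1 & 0xFFFF = 0x0F1E.

0F1E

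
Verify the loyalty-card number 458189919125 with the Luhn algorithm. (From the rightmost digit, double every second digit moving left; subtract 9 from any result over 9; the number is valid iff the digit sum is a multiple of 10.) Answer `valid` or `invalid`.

From the right, keep odd positions and double even positions (subtract 9 from any doubled value over 9):
  doubled (positions 2,4,...): 4 9 9 7 7 8 → sum 44
  kept (positions 1,3,...): 5 1 1 9 1 5 → sum 22
Total = 66.
66 mod 10 = 6, so the number is invalid.

invalid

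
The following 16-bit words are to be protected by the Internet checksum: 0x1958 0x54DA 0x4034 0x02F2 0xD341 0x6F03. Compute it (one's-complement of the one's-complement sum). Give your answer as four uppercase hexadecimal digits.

0C62

One's-complement addition (fold any carry out of bit 15 back into bit 0):
  0x1958 + 0x54DA = 0x06E32
  0x6E32 + 0x4034 = 0x0AE66
  0xAE66 + 0x02F2 = 0x0B158
  0xB158 + 0xD341 = 0x18499 → wrap carry → 0x849A
  0x849A + 0x6F03 = 0x0F39D
One's-complement sum = 0xF39D.
Checksum = ~0xF39D & 0xFFFF = 0x0C62.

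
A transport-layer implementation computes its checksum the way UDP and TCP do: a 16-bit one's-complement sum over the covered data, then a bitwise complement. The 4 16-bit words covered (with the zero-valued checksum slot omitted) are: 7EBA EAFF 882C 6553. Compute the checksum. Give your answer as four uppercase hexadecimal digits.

A8C5

One's-complement addition (fold any carry out of bit 15 back into bit 0):
  0x7EBA + 0xEAFF = 0x169B9 → wrap carry → 0x69BA
  0x69BA + 0x882C = 0x0F1E6
  0xF1E6 + 0x6553 = 0x15739 → wrap carry → 0x573A
One's-complement sum = 0x573A.
Checksum = ~0x573A & 0xFFFF = 0xA8C5.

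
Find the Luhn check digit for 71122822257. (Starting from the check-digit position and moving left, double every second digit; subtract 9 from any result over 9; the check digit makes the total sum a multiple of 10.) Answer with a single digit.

8

Partial digits right→left: 7 5 2 2 2 8 2 2 1 1 7
Double every second digit counting from the check-digit position (so the 1st, 3rd, 5th, ... of the partial from the right).
  doubled (with −9 where >9): 5 4 4 4 2 5 → sum 24
  kept as-is: 5 2 8 2 1 → sum 18
Total = 24 + 18 = 42.
Check digit = (10 − (42 mod 10)) mod 10 = 8.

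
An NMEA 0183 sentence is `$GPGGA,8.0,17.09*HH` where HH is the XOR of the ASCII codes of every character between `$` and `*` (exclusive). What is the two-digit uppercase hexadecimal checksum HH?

51

XOR the ASCII codes of the payload characters:
  'G' = 0x47 → acc = 0x47
  'P' = 0x50 → acc = 0x17
  'G' = 0x47 → acc = 0x50
  'G' = 0x47 → acc = 0x17
  'A' = 0x41 → acc = 0x56
  ',' = 0x2C → acc = 0x7A
  '8' = 0x38 → acc = 0x42
  '.' = 0x2E → acc = 0x6C
  '0' = 0x30 → acc = 0x5C
  ',' = 0x2C → acc = 0x70
  '1' = 0x31 → acc = 0x41
  '7' = 0x37 → acc = 0x76
  '.' = 0x2E → acc = 0x58
  '0' = 0x30 → acc = 0x68
  '9' = 0x39 → acc = 0x51
Checksum = 0x51.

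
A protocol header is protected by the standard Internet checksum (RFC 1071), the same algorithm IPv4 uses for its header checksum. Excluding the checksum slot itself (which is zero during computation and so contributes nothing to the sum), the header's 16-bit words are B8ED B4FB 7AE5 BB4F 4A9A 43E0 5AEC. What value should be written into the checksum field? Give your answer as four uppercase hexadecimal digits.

727A

One's-complement addition (fold any carry out of bit 15 back into bit 0):
  0xB8ED + 0xB4FB = 0x16DE8 → wrap carry → 0x6DE9
  0x6DE9 + 0x7AE5 = 0x0E8CE
  0xE8CE + 0xBB4F = 0x1A41D → wrap carry → 0xA41E
  0xA41E + 0x4A9A = 0x0EEB8
  0xEEB8 + 0x43E0 = 0x13298 → wrap carry → 0x3299
  0x3299 + 0x5AEC = 0x08D85
One's-complement sum = 0x8D85.
Checksum = ~0x8D85 & 0xFFFF = 0x727A.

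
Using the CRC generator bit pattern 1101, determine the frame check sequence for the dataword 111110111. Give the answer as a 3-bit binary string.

100

Append 3 zeros: 111110111000. Divide by 1101 (XOR where the leading bit is 1):
  pos 0: 1111 XOR 1101 = 0010
  pos 2: 1010 XOR 1101 = 0111
  pos 3: 1111 XOR 1101 = 0010
  pos 5: 1011 XOR 1101 = 0110
  pos 6: 1100 XOR 1101 = 0001
Remainder (last 3 bits) = 100. This is the CRC / FCS.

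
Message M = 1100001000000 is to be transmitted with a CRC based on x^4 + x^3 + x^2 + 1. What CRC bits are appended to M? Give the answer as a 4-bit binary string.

Append 4 zeros: 11000010000000000. Divide by 11101 (XOR where the leading bit is 1):
  pos 0: 11000 XOR 11101 = 00101
  pos 2: 10101 XOR 11101 = 01000
  pos 3: 10000 XOR 11101 = 01101
  pos 4: 11010 XOR 11101 = 00111
  pos 6: 11100 XOR 11101 = 00001
  pos 10: 10000 XOR 11101 = 01101
  pos 11: 11010 XOR 11101 = 00111
Remainder (last 4 bits) = 1110. This is the CRC / FCS.

1110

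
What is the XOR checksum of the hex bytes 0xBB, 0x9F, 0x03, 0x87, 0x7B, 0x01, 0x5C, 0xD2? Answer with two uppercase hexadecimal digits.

XOR the bytes together:
  start with 0xBB
  0xBB ⊕ 0x9F = 0x24
  0x24 ⊕ 0x03 = 0x27
  0x27 ⊕ 0x87 = 0xA0
  0xA0 ⊕ 0x7B = 0xDB
  0xDB ⊕ 0x01 = 0xDA
  0xDA ⊕ 0x5C = 0x86
  0x86 ⊕ 0xD2 = 0x54

54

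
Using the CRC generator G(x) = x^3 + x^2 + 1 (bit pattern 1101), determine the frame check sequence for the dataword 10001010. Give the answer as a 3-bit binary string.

100

Append 3 zeros: 10001010000. Divide by 1101 (XOR where the leading bit is 1):
  pos 0: 1000 XOR 1101 = 0101
  pos 1: 1011 XOR 1101 = 0110
  pos 2: 1100 XOR 1101 = 0001
  pos 5: 1100 XOR 1101 = 0001
Remainder (last 3 bits) = 100. This is the CRC / FCS.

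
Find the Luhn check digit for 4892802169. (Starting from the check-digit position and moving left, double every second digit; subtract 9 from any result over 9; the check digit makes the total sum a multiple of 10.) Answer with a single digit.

Partial digits right→left: 9 6 1 2 0 8 2 9 8 4
Double every second digit counting from the check-digit position (so the 1st, 3rd, 5th, ... of the partial from the right).
  doubled (with −9 where >9): 9 2 0 4 7 → sum 22
  kept as-is: 6 2 8 9 4 → sum 29
Total = 22 + 29 = 51.
Check digit = (10 − (51 mod 10)) mod 10 = 9.

9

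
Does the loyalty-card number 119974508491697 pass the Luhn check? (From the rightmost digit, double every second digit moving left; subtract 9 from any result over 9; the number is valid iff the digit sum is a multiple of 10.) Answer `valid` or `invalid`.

valid

From the right, keep odd positions and double even positions (subtract 9 from any doubled value over 9):
  doubled (positions 2,4,...): 9 2 8 0 8 9 2 → sum 38
  kept (positions 1,3,...): 7 6 9 8 5 7 9 1 → sum 52
Total = 90.
90 mod 10 = 0, so the number is valid.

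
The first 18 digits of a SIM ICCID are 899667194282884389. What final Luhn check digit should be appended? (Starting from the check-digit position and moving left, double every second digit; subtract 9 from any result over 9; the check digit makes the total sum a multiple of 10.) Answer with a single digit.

Partial digits right→left: 9 8 3 4 8 8 2 8 2 4 9 1 7 6 6 9 9 8
Double every second digit counting from the check-digit position (so the 1st, 3rd, 5th, ... of the partial from the right).
  doubled (with −9 where >9): 9 6 7 4 4 9 5 3 9 → sum 56
  kept as-is: 8 4 8 8 4 1 6 9 8 → sum 56
Total = 56 + 56 = 112.
Check digit = (10 − (112 mod 10)) mod 10 = 8.

8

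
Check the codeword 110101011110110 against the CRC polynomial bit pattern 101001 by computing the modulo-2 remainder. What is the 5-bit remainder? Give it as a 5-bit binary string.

Modulo-2 division of 110101011110110 by 101001:
  pos 0: 110101 XOR 101001 = 011100
  pos 1: 111000 XOR 101001 = 010001
  pos 2: 100011 XOR 101001 = 001010
  pos 4: 101011 XOR 101001 = 000010
  pos 8: 101011 XOR 101001 = 000010
Remainder = 00100 (nonzero — an error is detected).

00100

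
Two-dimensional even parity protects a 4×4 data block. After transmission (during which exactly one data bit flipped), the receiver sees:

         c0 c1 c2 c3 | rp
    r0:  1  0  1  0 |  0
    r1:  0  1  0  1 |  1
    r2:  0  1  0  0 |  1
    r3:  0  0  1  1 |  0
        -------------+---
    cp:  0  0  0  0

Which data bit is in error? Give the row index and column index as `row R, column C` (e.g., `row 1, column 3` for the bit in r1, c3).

Recompute each row's even parity and compare to rp:
  r0: data parity 0, sent rp 0 → ok
  r1: data parity 0, sent rp 1 → mismatch
  r2: data parity 1, sent rp 1 → ok
  r3: data parity 0, sent rp 0 → ok
Recompute each column's even parity and compare to cp:
  c0: data parity 1, sent cp 0 → mismatch
  c1: data parity 0, sent cp 0 → ok
  c2: data parity 0, sent cp 0 → ok
  c3: data parity 0, sent cp 0 → ok
Exactly one row (r1) and one column (c0) fail → the flipped bit is at their intersection.

row 1, column 0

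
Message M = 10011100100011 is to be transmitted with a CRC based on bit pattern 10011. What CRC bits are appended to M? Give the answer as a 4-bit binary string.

0000

Append 4 zeros: 100111001000110000. Divide by 10011 (XOR where the leading bit is 1):
  pos 0: 10011 XOR 10011 = 00000
  pos 5: 10010 XOR 10011 = 00001
  pos 9: 10011 XOR 10011 = 00000
Remainder (last 4 bits) = 0000. This is the CRC / FCS.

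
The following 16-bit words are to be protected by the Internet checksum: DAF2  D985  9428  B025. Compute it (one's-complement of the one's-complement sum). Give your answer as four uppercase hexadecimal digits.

One's-complement addition (fold any carry out of bit 15 back into bit 0):
  0xDAF2 + 0xD985 = 0x1B477 → wrap carry → 0xB478
  0xB478 + 0x9428 = 0x148A0 → wrap carry → 0x48A1
  0x48A1 + 0xB025 = 0x0F8C6
One's-complement sum = 0xF8C6.
Checksum = ~0xF8C6 & 0xFFFF = 0x0739.

0739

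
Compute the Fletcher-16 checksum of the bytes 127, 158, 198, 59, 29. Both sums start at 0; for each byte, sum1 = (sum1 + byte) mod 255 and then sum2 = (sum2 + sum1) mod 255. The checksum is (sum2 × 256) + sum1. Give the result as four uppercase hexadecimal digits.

Running sums (mod 255):
  after byte 0 (127): sum1=127, sum2=127
  after byte 1 (158): sum1=30, sum2=157
  after byte 2 (198): sum1=228, sum2=130
  after byte 3 (59): sum1=32, sum2=162
  after byte 4 (29): sum1=61, sum2=223
Checksum = sum2·256 + sum1 = 223·256 + 61 = 57149 = 0xDF3D.

DF3D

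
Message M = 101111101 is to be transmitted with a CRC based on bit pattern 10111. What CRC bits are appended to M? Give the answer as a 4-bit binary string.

Append 4 zeros: 1011111010000. Divide by 10111 (XOR where the leading bit is 1):
  pos 0: 10111 XOR 10111 = 00000
  pos 5: 11010 XOR 10111 = 01101
  pos 6: 11010 XOR 10111 = 01101
  pos 7: 11010 XOR 10111 = 01101
  pos 8: 11010 XOR 10111 = 01101
Remainder (last 4 bits) = 1101. This is the CRC / FCS.

1101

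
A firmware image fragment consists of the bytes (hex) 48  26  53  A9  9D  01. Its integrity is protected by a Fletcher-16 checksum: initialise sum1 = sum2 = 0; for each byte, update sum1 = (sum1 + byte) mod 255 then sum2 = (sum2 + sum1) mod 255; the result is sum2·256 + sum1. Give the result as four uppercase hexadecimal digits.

Running sums (mod 255):
  after byte 0 (48): sum1=72, sum2=72
  after byte 1 (26): sum1=110, sum2=182
  after byte 2 (53): sum1=193, sum2=120
  after byte 3 (A9): sum1=107, sum2=227
  after byte 4 (9D): sum1=9, sum2=236
  after byte 5 (01): sum1=10, sum2=246
Checksum = sum2·256 + sum1 = 246·256 + 10 = 62986 = 0xF60A.

F60A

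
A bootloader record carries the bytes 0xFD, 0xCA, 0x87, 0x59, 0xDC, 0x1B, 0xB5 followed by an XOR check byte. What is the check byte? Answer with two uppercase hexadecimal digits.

9B

XOR the bytes together:
  start with 0xFD
  0xFD ⊕ 0xCA = 0x37
  0x37 ⊕ 0x87 = 0xB0
  0xB0 ⊕ 0x59 = 0xE9
  0xE9 ⊕ 0xDC = 0x35
  0x35 ⊕ 0x1B = 0x2E
  0x2E ⊕ 0xB5 = 0x9B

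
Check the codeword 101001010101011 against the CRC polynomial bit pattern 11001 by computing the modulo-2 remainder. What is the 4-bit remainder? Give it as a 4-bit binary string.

Modulo-2 division of 101001010101011 by 11001:
  pos 0: 10100 XOR 11001 = 01101
  pos 1: 11011 XOR 11001 = 00010
  pos 4: 10010 XOR 11001 = 01011
  pos 5: 10111 XOR 11001 = 01110
  pos 6: 11100 XOR 11001 = 00101
  pos 8: 10110 XOR 11001 = 01111
  pos 9: 11111 XOR 11001 = 00110
Remainder = 1101 (nonzero — an error is detected).

1101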